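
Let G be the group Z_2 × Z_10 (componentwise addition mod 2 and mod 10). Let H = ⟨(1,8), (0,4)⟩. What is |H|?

10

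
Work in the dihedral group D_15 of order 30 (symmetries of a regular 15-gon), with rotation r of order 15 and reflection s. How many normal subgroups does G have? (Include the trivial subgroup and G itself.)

5

G has 28 subgroups. Checking conjugation-invariance by order — order 1: 1/1 normal; order 2: 0/15 normal; order 3: 1/1 normal; order 5: 1/1 normal; order 6: 0/5 normal; order 10: 0/3 normal; order 15: 1/1 normal; order 30: 1/1 normal.
Total normal subgroups: 5.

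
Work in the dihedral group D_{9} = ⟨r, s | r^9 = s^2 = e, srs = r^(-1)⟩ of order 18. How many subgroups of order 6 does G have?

3

|G| = 18 and 6 | 18, so subgroups of order 6 are possible by Lagrange.
The subgroups of order 6 are: {e, r^3, r^6, r^2s, r^5s, r^8s}; {e, r^3, r^6, s, r^3s, r^6s}; {e, r^3, r^6, rs, r^4s, r^7s}.
So G has 3 subgroups of order 6.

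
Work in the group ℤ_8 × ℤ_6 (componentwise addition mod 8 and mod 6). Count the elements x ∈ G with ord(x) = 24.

An element (a,b) has order lcm(ord(a), ord(b)); count pairs with lcm equal to 24.
Enumerating gives 16 such elements.

16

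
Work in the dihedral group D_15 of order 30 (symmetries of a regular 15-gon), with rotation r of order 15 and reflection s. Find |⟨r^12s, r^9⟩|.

10

|⟨r^12s⟩| = 2 and |⟨r^9⟩| = 5, so |H| is a multiple of lcm(2, 5) = 10 and divides |G| = 30.
Closing under the operation: H = {e, r^3, r^6, r^9, r^12, s, r^3s, r^6s, r^9s, r^12s}, so |H| = 10.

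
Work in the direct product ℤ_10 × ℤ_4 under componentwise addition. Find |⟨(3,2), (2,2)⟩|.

|⟨(3,2)⟩| = 10 and |⟨(2,2)⟩| = 10, so |H| is a multiple of lcm(10, 10) = 10 and divides |G| = 40.
Closing under the operation: H = {(0,0), (0,2), (1,0), (1,2), (2,0), (2,2), (3,0), (3,2), (4,0), (4,2), (5,0), (5,2), (6,0), (6,2), (7,0), (7,2), (8,0), (8,2), (9,0), (9,2)}, so |H| = 20.

20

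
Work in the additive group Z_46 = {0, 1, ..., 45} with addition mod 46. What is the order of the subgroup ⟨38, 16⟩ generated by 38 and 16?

|⟨38⟩| = 23 and |⟨16⟩| = 23, so |H| is a multiple of lcm(23, 23) = 23 and divides |G| = 46.
Closing under the operation: H = {0, 2, 4, 6, 8, 10, 12, 14, 16, 18, 20, 22, 24, 26, 28, 30, 32, 34, 36, 38, 40, 42, 44}, so |H| = 23.

23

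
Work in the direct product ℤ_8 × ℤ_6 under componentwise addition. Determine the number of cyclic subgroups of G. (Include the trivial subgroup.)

16

A cyclic subgroup of order d is generated by each of its φ(d) elements of order d, so the cyclic subgroups of order d number (#elements of order d)/φ(d).
Cyclic subgroups by order — order 1: 1; order 2: 3; order 3: 1; order 4: 2; order 6: 3; order 8: 2; order 12: 2; order 24: 2.
Total: 16.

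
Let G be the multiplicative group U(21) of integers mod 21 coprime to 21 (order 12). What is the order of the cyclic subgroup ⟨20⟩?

Compute successive powers of 20 mod 21: 20, 1; 20^2 ≡ 1 (mod 21).
So |⟨20⟩| = 2.

2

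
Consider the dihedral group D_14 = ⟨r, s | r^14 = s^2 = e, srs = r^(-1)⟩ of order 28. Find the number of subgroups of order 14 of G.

|G| = 28 and 14 | 28, so subgroups of order 14 are possible by Lagrange.
The subgroups of order 14 are: {e, r, r^2, r^3, r^4, r^5, r^6, r^7, r^8, r^9, r^10, r^11, r^12, r^13}; {e, r^2, r^4, r^6, r^8, r^10, r^12, s, r^2s, r^4s, r^6s, r^8s, r^10s, r^12s}; {e, r^2, r^4, r^6, r^8, r^10, r^12, rs, r^3s, r^5s, r^7s, r^9s, r^11s, r^13s}.
So G has 3 subgroups of order 14.

3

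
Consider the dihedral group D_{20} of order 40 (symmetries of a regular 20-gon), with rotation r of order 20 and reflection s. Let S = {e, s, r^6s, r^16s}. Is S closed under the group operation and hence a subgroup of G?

Closure fails: s · r^6s = r^14 ∉ S. So S is not a subgroup.

No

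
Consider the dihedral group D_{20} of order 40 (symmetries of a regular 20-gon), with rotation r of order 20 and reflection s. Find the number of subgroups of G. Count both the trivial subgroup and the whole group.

|G| = 40, so by Lagrange every subgroup order divides 40. Divisors: 1, 2, 4, 5, 8, 10, 20, 40.
Subgroups by order — order 1: 1; order 2: 21; order 4: 11; order 5: 1; order 8: 5; order 10: 5; order 20: 3; order 40: 1.
Total: 1 + 21 + 11 + 1 + 5 + 5 + 3 + 1 = 48.

48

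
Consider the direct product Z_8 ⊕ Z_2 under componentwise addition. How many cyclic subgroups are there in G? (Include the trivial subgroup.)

8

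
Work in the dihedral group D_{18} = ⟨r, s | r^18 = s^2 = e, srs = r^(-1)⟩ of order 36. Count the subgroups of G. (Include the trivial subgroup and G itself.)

45

|G| = 36, so by Lagrange every subgroup order divides 36. Divisors: 1, 2, 3, 4, 6, 9, 12, 18, 36.
Subgroups by order — order 1: 1; order 2: 19; order 3: 1; order 4: 9; order 6: 7; order 9: 1; order 12: 3; order 18: 3; order 36: 1.
Total: 1 + 19 + 1 + 9 + 7 + 1 + 3 + 3 + 1 = 45.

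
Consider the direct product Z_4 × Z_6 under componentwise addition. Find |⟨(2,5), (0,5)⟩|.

12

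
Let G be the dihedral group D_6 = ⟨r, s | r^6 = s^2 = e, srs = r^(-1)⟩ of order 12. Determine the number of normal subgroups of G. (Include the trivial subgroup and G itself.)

7

G has 16 subgroups. Checking conjugation-invariance by order — order 1: 1/1 normal; order 2: 1/7 normal; order 3: 1/1 normal; order 4: 0/3 normal; order 6: 3/3 normal; order 12: 1/1 normal.
Total normal subgroups: 7.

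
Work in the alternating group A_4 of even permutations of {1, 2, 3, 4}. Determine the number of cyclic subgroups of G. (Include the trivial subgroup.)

A cyclic subgroup of order d is generated by each of its φ(d) elements of order d, so the cyclic subgroups of order d number (#elements of order d)/φ(d).
Cyclic subgroups by order — order 1: 1; order 2: 3; order 3: 4.
Total: 8.

8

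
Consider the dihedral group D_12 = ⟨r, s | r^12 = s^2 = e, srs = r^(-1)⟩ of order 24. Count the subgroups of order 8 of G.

|G| = 24 and 8 | 24, so subgroups of order 8 are possible by Lagrange.
The subgroups of order 8 are: {e, r^3, r^6, r^9, rs, r^4s, r^7s, r^10s}; {e, r^3, r^6, r^9, r^2s, r^5s, r^8s, r^11s}; {e, r^3, r^6, r^9, s, r^3s, r^6s, r^9s}.
So G has 3 subgroups of order 8.

3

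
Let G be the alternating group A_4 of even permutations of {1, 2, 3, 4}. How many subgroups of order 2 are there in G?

3

|G| = 12 and 2 | 12, so subgroups of order 2 are possible by Lagrange.
The subgroups of order 2 are: {e, (1 2)(3 4)}; {e, (1 3)(2 4)}; {e, (1 4)(2 3)}.
So G has 3 subgroups of order 2.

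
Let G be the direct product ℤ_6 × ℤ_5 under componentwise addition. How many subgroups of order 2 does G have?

|G| = 30 and 2 | 30, so subgroups of order 2 are possible by Lagrange.
The subgroups of order 2 are: {(0,0), (3,0)}.
So G has 1 subgroup of order 2.

1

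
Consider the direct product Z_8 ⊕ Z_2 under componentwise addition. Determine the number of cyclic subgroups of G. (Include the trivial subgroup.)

8

Group the elements of G by the cyclic subgroup they generate; each cyclic subgroup of order d accounts for φ(d) elements.
Cyclic subgroups by order — order 1: 1; order 2: 3; order 4: 2; order 8: 2.
Total: 8.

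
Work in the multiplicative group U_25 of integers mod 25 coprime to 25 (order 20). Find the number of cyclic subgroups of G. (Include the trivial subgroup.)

6

Each element a generates a cyclic subgroup ⟨a⟩; distinct elements may generate the same one (a cyclic group of order d has φ(d) generators).
Cyclic subgroups by order — order 1: 1; order 2: 1; order 4: 1; order 5: 1; order 10: 1; order 20: 1.
Total: 6.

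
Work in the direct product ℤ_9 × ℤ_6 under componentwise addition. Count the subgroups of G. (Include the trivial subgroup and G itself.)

|G| = 54, so by Lagrange every subgroup order divides 54. Divisors: 1, 2, 3, 6, 9, 18, 27, 54.
Subgroups by order — order 1: 1; order 2: 1; order 3: 4; order 6: 4; order 9: 4; order 18: 4; order 27: 1; order 54: 1.
Total: 1 + 1 + 4 + 4 + 4 + 4 + 1 + 1 = 20.

20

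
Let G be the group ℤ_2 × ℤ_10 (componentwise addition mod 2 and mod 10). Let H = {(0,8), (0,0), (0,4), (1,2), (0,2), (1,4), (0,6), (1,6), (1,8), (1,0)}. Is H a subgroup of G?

|H| = 10 divides |G| = 20, consistent with Lagrange.
H contains the identity, every element's inverse is in H, and H is closed under +: it is a subgroup.
In fact H = ⟨(1,2)⟩.

Yes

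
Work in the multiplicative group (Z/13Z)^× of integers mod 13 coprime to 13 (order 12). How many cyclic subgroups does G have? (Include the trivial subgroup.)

6

Group the elements of G by the cyclic subgroup they generate; each cyclic subgroup of order d accounts for φ(d) elements.
Cyclic subgroups by order — order 1: 1; order 2: 1; order 3: 1; order 4: 1; order 6: 1; order 12: 1.
Total: 6.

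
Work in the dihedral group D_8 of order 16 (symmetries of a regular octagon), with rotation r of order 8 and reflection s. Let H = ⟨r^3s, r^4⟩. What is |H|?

|⟨r^3s⟩| = 2 and |⟨r^4⟩| = 2, so |H| is a multiple of lcm(2, 2) = 2 and divides |G| = 16.
Closing under the operation: H = {e, r^4, r^3s, r^7s}, so |H| = 4.

4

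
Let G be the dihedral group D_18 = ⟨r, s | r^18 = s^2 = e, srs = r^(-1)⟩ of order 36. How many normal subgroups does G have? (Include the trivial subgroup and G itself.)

G has 45 subgroups. Checking conjugation-invariance by order — order 1: 1/1 normal; order 2: 1/19 normal; order 3: 1/1 normal; order 4: 0/9 normal; order 6: 1/7 normal; order 9: 1/1 normal; order 12: 0/3 normal; order 18: 3/3 normal; order 36: 1/1 normal.
Total normal subgroups: 9.

9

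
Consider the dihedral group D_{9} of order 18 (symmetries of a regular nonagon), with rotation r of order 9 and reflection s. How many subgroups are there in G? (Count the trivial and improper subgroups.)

16

|G| = 18, so by Lagrange every subgroup order divides 18. Divisors: 1, 2, 3, 6, 9, 18.
Subgroups by order — order 1: 1; order 2: 9; order 3: 1; order 6: 3; order 9: 1; order 18: 1.
Total: 1 + 9 + 1 + 3 + 1 + 1 = 16.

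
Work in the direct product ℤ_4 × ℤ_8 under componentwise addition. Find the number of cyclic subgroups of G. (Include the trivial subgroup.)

Group the elements of G by the cyclic subgroup they generate; each cyclic subgroup of order d accounts for φ(d) elements.
Cyclic subgroups by order — order 1: 1; order 2: 3; order 4: 6; order 8: 4.
Total: 14.

14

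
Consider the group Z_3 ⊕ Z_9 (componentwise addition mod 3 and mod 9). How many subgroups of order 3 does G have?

4

|G| = 27 and 3 | 27, so subgroups of order 3 are possible by Lagrange.
The subgroups of order 3 are: {(0,0), (0,3), (0,6)}; {(0,0), (1,0), (2,0)}; {(0,0), (1,3), (2,6)}; {(0,0), (1,6), (2,3)}.
So G has 4 subgroups of order 3.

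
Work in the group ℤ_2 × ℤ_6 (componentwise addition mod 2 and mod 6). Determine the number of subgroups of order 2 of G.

|G| = 12 and 2 | 12, so subgroups of order 2 are possible by Lagrange.
The subgroups of order 2 are: {(0,0), (0,3)}; {(0,0), (1,0)}; {(0,0), (1,3)}.
So G has 3 subgroups of order 2.

3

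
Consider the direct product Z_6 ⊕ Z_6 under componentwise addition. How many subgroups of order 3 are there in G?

4

|G| = 36 and 3 | 36, so subgroups of order 3 are possible by Lagrange.
The subgroups of order 3 are: {(0,0), (0,2), (0,4)}; {(0,0), (2,0), (4,0)}; {(0,0), (2,2), (4,4)}; {(0,0), (2,4), (4,2)}.
So G has 4 subgroups of order 3.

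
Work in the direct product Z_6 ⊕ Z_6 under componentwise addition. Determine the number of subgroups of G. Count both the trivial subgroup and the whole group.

|G| = 36, so by Lagrange every subgroup order divides 36. Divisors: 1, 2, 3, 4, 6, 9, 12, 18, 36.
Subgroups by order — order 1: 1; order 2: 3; order 3: 4; order 4: 1; order 6: 12; order 9: 1; order 12: 4; order 18: 3; order 36: 1.
Total: 1 + 3 + 4 + 1 + 12 + 1 + 4 + 3 + 1 = 30.

30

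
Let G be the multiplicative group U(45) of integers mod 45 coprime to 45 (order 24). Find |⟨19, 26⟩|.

4

|⟨19⟩| = 2 and |⟨26⟩| = 2, so |H| is a multiple of lcm(2, 2) = 2 and divides |G| = 24.
Closing under the operation: H = {1, 19, 26, 44}, so |H| = 4.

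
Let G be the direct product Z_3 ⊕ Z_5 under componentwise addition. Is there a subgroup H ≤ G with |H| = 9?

9 does not divide |G| = 15, so by Lagrange no subgroup of order 9 exists.

No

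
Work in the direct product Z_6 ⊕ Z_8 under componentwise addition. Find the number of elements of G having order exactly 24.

16

An element (a,b) has order lcm(ord(a), ord(b)); count pairs with lcm equal to 24.
Enumerating gives 16 such elements.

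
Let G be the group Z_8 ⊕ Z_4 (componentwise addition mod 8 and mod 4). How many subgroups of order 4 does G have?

7

|G| = 32 and 4 | 32, so subgroups of order 4 are possible by Lagrange.
The subgroups of order 4 are: {(0,0), (0,1), (0,2), (0,3)}; {(0,0), (0,2), (4,0), (4,2)}; {(0,0), (0,2), (4,1), (4,3)}; {(0,0), (2,0), (4,0), (6,0)}; … (7 in all).
So G has 7 subgroups of order 4.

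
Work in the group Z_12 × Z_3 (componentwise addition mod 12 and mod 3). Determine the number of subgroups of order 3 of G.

4

|G| = 36 and 3 | 36, so subgroups of order 3 are possible by Lagrange.
The subgroups of order 3 are: {(0,0), (0,1), (0,2)}; {(0,0), (4,0), (8,0)}; {(0,0), (4,1), (8,2)}; {(0,0), (4,2), (8,1)}.
So G has 4 subgroups of order 3.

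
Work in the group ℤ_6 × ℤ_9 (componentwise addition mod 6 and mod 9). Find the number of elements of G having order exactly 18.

18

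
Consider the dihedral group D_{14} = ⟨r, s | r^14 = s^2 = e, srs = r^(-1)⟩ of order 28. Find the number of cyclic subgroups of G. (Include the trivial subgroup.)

18

A cyclic subgroup of order d is generated by each of its φ(d) elements of order d, so the cyclic subgroups of order d number (#elements of order d)/φ(d).
Cyclic subgroups by order — order 1: 1; order 2: 15; order 7: 1; order 14: 1.
Total: 18.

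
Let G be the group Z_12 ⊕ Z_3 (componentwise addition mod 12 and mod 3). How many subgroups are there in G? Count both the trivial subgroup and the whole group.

18

|G| = 36, so by Lagrange every subgroup order divides 36. Divisors: 1, 2, 3, 4, 6, 9, 12, 18, 36.
Subgroups by order — order 1: 1; order 2: 1; order 3: 4; order 4: 1; order 6: 4; order 9: 1; order 12: 4; order 18: 1; order 36: 1.
Total: 1 + 1 + 4 + 1 + 4 + 1 + 4 + 1 + 1 = 18.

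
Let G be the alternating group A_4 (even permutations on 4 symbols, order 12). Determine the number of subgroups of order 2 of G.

3

|G| = 12 and 2 | 12, so subgroups of order 2 are possible by Lagrange.
The subgroups of order 2 are: {e, (1 2)(3 4)}; {e, (1 3)(2 4)}; {e, (1 4)(2 3)}.
So G has 3 subgroups of order 2.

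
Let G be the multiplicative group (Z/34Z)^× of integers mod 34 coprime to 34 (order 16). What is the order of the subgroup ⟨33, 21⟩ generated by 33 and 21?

|⟨33⟩| = 2 and |⟨21⟩| = 4, so |H| is a multiple of lcm(2, 4) = 4 and divides |G| = 16.
Closing under the operation: H = {1, 13, 21, 33}, so |H| = 4.

4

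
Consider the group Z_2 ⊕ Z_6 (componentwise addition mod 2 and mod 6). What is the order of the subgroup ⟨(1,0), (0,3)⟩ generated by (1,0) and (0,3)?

4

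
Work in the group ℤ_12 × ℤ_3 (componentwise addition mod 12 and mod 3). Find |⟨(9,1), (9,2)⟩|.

|⟨(9,1)⟩| = 12 and |⟨(9,2)⟩| = 12, so |H| is a multiple of lcm(12, 12) = 12 and divides |G| = 36.
Closing under the operation: H = {(0,0), (0,1), (0,2), (3,0), (3,1), (3,2), (6,0), (6,1), (6,2), (9,0), (9,1), (9,2)}, so |H| = 12.

12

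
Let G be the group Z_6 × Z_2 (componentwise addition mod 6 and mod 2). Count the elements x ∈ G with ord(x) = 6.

An element (a,b) has order lcm(ord(a), ord(b)); count pairs with lcm equal to 6.
Enumerating gives 6 such elements.

6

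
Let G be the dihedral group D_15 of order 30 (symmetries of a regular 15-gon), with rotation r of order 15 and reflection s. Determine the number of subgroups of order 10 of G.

3

|G| = 30 and 10 | 30, so subgroups of order 10 are possible by Lagrange.
The subgroups of order 10 are: {e, r^3, r^6, r^9, r^12, rs, r^4s, r^7s, r^10s, r^13s}; {e, r^3, r^6, r^9, r^12, r^2s, r^5s, r^8s, r^11s, r^14s}; {e, r^3, r^6, r^9, r^12, s, r^3s, r^6s, r^9s, r^12s}.
So G has 3 subgroups of order 10.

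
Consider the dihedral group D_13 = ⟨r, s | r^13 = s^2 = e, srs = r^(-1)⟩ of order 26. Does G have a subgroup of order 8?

No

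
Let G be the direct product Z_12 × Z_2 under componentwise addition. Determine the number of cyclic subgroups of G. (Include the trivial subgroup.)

12

Group the elements of G by the cyclic subgroup they generate; each cyclic subgroup of order d accounts for φ(d) elements.
Cyclic subgroups by order — order 1: 1; order 2: 3; order 3: 1; order 4: 2; order 6: 3; order 12: 2.
Total: 12.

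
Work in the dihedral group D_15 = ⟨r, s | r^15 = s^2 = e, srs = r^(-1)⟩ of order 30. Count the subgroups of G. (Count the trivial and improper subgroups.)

|G| = 30, so by Lagrange every subgroup order divides 30. Divisors: 1, 2, 3, 5, 6, 10, 15, 30.
Subgroups by order — order 1: 1; order 2: 15; order 3: 1; order 5: 1; order 6: 5; order 10: 3; order 15: 1; order 30: 1.
Total: 1 + 15 + 1 + 1 + 5 + 3 + 1 + 1 = 28.

28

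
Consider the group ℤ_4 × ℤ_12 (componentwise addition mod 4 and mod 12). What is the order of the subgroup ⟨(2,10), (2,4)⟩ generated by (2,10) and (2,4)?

|⟨(2,10)⟩| = 6 and |⟨(2,4)⟩| = 6, so |H| is a multiple of lcm(6, 6) = 6 and divides |G| = 48.
Closing under the operation: H = {(0,0), (0,2), (0,4), (0,6), (0,8), (0,10), (2,0), (2,2), (2,4), (2,6), (2,8), (2,10)}, so |H| = 12.

12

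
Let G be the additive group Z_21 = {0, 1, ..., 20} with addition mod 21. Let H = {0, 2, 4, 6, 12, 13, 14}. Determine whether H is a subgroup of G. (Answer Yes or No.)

2 ∈ H but its inverse 19 ∉ H, so H is not a subgroup.

No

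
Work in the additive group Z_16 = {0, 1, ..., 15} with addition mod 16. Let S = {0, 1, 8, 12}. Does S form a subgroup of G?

No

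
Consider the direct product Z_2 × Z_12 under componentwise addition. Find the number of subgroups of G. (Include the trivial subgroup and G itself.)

|G| = 24, so by Lagrange every subgroup order divides 24. Divisors: 1, 2, 3, 4, 6, 8, 12, 24.
Subgroups by order — order 1: 1; order 2: 3; order 3: 1; order 4: 3; order 6: 3; order 8: 1; order 12: 3; order 24: 1.
Total: 1 + 3 + 1 + 3 + 3 + 1 + 3 + 1 = 16.

16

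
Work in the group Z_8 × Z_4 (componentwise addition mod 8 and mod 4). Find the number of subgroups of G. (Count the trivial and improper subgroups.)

22

|G| = 32, so by Lagrange every subgroup order divides 32. Divisors: 1, 2, 4, 8, 16, 32.
Subgroups by order — order 1: 1; order 2: 3; order 4: 7; order 8: 7; order 16: 3; order 32: 1.
Total: 1 + 3 + 7 + 7 + 3 + 1 = 22.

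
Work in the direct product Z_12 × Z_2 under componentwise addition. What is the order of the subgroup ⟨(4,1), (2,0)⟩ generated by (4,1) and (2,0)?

12

|⟨(4,1)⟩| = 6 and |⟨(2,0)⟩| = 6, so |H| is a multiple of lcm(6, 6) = 6 and divides |G| = 24.
Closing under the operation: H = {(0,0), (0,1), (2,0), (2,1), (4,0), (4,1), (6,0), (6,1), (8,0), (8,1), (10,0), (10,1)}, so |H| = 12.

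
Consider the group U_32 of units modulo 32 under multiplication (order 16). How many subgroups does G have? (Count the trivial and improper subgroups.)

11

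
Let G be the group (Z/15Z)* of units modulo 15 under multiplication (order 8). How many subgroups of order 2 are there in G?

3

|G| = 8 and 2 | 8, so subgroups of order 2 are possible by Lagrange.
The subgroups of order 2 are: {1, 11}; {1, 14}; {1, 4}.
So G has 3 subgroups of order 2.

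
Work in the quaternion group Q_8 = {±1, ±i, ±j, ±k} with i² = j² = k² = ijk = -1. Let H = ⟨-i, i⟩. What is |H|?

4

|⟨-i⟩| = 4 and |⟨i⟩| = 4, so |H| is a multiple of lcm(4, 4) = 4 and divides |G| = 8.
Closing under the operation: H = {1, -1, i, -i}, so |H| = 4.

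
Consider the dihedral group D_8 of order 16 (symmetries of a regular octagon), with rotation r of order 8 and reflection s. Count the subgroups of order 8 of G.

3

|G| = 16 and 8 | 16, so subgroups of order 8 are possible by Lagrange.
The subgroups of order 8 are: {e, r, r^2, r^3, r^4, r^5, r^6, r^7}; {e, r^2, r^4, r^6, s, r^2s, r^4s, r^6s}; {e, r^2, r^4, r^6, rs, r^3s, r^5s, r^7s}.
So G has 3 subgroups of order 8.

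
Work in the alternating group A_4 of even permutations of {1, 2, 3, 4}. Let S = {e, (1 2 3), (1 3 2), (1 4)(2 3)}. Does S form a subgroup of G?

No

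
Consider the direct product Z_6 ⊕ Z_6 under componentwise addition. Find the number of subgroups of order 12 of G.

|G| = 36 and 12 | 36, so subgroups of order 12 are possible by Lagrange.
The subgroups of order 12 are: {(0,0), (0,1), (0,2), (0,3), (0,4), (0,5), (3,0), (3,1), (3,2), (3,3), (3,4), (3,5)}; {(0,0), (0,3), (1,0), (1,3), (2,0), (2,3), (3,0), (3,3), (4,0), (4,3), (5,0), (5,3)}; {(0,0), (0,3), (1,1), (1,4), (2,2), (2,5), (3,0), (3,3), (4,1), (4,4), (5,2), (5,5)}; {(0,0), (0,3), (1,2), (1,5), (2,1), (2,4), (3,0), (3,3), (4,2), (4,5), (5,1), (5,4)}.
So G has 4 subgroups of order 12.

4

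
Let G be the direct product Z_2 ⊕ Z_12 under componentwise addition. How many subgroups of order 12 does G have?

3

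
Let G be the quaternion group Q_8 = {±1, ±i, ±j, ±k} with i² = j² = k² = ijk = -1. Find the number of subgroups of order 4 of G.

|G| = 8 and 4 | 8, so subgroups of order 4 are possible by Lagrange.
The subgroups of order 4 are: {1, -1, i, -i}; {1, -1, j, -j}; {1, -1, k, -k}.
So G has 3 subgroups of order 4.

3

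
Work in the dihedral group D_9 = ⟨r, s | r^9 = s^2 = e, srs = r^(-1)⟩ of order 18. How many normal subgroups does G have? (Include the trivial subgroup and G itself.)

G has 16 subgroups. Checking conjugation-invariance by order — order 1: 1/1 normal; order 2: 0/9 normal; order 3: 1/1 normal; order 6: 0/3 normal; order 9: 1/1 normal; order 18: 1/1 normal.
Total normal subgroups: 4.

4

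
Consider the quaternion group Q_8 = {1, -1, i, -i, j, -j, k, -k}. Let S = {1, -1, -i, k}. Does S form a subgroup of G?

No

k ∈ S but its inverse -k ∉ S, so S is not a subgroup.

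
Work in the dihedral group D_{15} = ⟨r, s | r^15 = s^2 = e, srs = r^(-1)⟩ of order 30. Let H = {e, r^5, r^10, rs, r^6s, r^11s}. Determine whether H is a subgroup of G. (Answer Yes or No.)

|H| = 6 divides |G| = 30, consistent with Lagrange.
H contains the identity, every element's inverse is in H, and H is closed under ·: it is a subgroup.

Yes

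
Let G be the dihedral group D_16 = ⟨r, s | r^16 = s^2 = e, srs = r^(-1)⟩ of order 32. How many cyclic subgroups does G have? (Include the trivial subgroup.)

21

Each element a generates a cyclic subgroup ⟨a⟩; distinct elements may generate the same one (a cyclic group of order d has φ(d) generators).
Cyclic subgroups by order — order 1: 1; order 2: 17; order 4: 1; order 8: 1; order 16: 1.
Total: 21.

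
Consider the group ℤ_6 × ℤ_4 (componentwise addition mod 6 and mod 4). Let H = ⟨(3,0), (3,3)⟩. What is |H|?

|⟨(3,0)⟩| = 2 and |⟨(3,3)⟩| = 4, so |H| is a multiple of lcm(2, 4) = 4 and divides |G| = 24.
Closing under the operation: H = {(0,0), (0,1), (0,2), (0,3), (3,0), (3,1), (3,2), (3,3)}, so |H| = 8.

8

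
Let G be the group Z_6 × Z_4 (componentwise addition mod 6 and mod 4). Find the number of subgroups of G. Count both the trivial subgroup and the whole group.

16

|G| = 24, so by Lagrange every subgroup order divides 24. Divisors: 1, 2, 3, 4, 6, 8, 12, 24.
Subgroups by order — order 1: 1; order 2: 3; order 3: 1; order 4: 3; order 6: 3; order 8: 1; order 12: 3; order 24: 1.
Total: 1 + 3 + 1 + 3 + 3 + 1 + 3 + 1 = 16.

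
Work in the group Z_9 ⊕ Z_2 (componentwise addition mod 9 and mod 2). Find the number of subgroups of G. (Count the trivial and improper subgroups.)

6

|G| = 18, so by Lagrange every subgroup order divides 18. Divisors: 1, 2, 3, 6, 9, 18.
Subgroups by order — order 1: 1; order 2: 1; order 3: 1; order 6: 1; order 9: 1; order 18: 1.
Total: 1 + 1 + 1 + 1 + 1 + 1 = 6.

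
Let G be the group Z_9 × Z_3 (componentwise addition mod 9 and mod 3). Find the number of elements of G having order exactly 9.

An element (a,b) has order lcm(ord(a), ord(b)); count pairs with lcm equal to 9.
Enumerating gives 18 such elements.

18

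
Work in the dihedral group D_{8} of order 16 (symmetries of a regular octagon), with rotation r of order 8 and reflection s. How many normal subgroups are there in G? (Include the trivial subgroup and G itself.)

G has 19 subgroups. Checking conjugation-invariance by order — order 1: 1/1 normal; order 2: 1/9 normal; order 4: 1/5 normal; order 8: 3/3 normal; order 16: 1/1 normal.
Total normal subgroups: 7.

7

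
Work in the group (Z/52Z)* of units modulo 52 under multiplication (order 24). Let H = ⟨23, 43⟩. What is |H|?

6

|⟨23⟩| = 6 and |⟨43⟩| = 6, so |H| is a multiple of lcm(6, 6) = 6 and divides |G| = 24.
Closing under the operation: H = {1, 9, 23, 29, 43, 51}, so |H| = 6.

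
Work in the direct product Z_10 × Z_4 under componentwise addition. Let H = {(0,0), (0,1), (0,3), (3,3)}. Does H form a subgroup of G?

No

(3,3) ∈ H but its inverse (7,1) ∉ H, so H is not a subgroup.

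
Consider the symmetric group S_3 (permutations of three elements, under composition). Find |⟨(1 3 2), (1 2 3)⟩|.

3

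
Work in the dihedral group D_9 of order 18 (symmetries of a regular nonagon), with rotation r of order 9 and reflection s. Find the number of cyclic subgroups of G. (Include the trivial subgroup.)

Each element a generates a cyclic subgroup ⟨a⟩; distinct elements may generate the same one (a cyclic group of order d has φ(d) generators).
Cyclic subgroups by order — order 1: 1; order 2: 9; order 3: 1; order 9: 1.
Total: 12.

12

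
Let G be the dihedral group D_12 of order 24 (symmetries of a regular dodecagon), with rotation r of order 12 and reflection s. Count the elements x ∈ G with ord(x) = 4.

2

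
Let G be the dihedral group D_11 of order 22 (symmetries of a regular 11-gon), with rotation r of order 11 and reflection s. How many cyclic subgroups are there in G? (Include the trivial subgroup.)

13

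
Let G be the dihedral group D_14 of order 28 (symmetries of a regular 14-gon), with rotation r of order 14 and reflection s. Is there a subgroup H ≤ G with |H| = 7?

Yes

7 | 28. A subgroup of order 7 is {e, r^2, r^4, r^6, r^8, r^10, r^12}.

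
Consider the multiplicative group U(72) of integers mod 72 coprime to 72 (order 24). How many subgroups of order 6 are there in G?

|G| = 24 and 6 | 24, so subgroups of order 6 are possible by Lagrange.
The subgroups of order 6 are: {1, 11, 25, 35, 49, 59}; {1, 13, 25, 37, 49, 61}; {1, 17, 25, 41, 49, 65}; {1, 19, 25, 43, 49, 67}; … (7 in all).
So G has 7 subgroups of order 6.

7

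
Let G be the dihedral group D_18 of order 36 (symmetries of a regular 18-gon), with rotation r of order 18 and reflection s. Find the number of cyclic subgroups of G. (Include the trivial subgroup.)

Each element a generates a cyclic subgroup ⟨a⟩; distinct elements may generate the same one (a cyclic group of order d has φ(d) generators).
Cyclic subgroups by order — order 1: 1; order 2: 19; order 3: 1; order 6: 1; order 9: 1; order 18: 1.
Total: 24.

24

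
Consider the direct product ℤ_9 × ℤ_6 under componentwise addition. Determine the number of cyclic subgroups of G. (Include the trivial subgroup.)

Group the elements of G by the cyclic subgroup they generate; each cyclic subgroup of order d accounts for φ(d) elements.
Cyclic subgroups by order — order 1: 1; order 2: 1; order 3: 4; order 6: 4; order 9: 3; order 18: 3.
Total: 16.

16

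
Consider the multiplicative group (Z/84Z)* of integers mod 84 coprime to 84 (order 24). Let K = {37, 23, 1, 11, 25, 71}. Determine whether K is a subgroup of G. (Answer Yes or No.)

|K| = 6 divides |G| = 24, consistent with Lagrange.
K contains the identity, every element's inverse is in K, and K is closed under ·: it is a subgroup.
In fact K = ⟨23⟩.

Yes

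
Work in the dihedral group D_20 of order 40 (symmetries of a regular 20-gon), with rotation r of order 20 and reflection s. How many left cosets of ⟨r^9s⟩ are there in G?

20

|⟨r^9s⟩| = 2 and |G| = 40.
By Lagrange, [G : H] = |G|/|H| = 40/2 = 20.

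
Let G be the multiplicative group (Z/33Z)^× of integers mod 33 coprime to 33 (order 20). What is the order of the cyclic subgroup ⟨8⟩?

10

Compute successive powers of 8 mod 33: 8, 31, 17, 4, 32, 25, 2, 16, …; 8^10 ≡ 1 (mod 33).
So |⟨8⟩| = 10.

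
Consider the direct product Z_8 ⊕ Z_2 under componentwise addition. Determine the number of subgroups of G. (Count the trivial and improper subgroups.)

|G| = 16, so by Lagrange every subgroup order divides 16. Divisors: 1, 2, 4, 8, 16.
Subgroups by order — order 1: 1; order 2: 3; order 4: 3; order 8: 3; order 16: 1.
Total: 1 + 3 + 3 + 3 + 1 = 11.

11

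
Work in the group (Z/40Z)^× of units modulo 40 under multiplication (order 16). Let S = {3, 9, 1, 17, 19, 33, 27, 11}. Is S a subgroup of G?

|S| = 8 divides |G| = 16, consistent with Lagrange.
S contains the identity, every element's inverse is in S, and S is closed under ·: it is a subgroup.

Yes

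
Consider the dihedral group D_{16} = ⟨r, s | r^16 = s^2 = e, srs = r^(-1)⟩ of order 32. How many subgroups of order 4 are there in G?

|G| = 32 and 4 | 32, so subgroups of order 4 are possible by Lagrange.
The subgroups of order 4 are: {e, r^8, r^2s, r^10s}; {e, r^8, r^3s, r^11s}; {e, r^4, r^8, r^12}; {e, r^8, r^4s, r^12s}; … (9 in all).
So G has 9 subgroups of order 4.

9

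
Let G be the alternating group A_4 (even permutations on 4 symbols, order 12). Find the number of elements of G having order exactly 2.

3

The elements of order 2 are: (1 2)(3 4), (1 3)(2 4), (1 4)(2 3).
That's 3.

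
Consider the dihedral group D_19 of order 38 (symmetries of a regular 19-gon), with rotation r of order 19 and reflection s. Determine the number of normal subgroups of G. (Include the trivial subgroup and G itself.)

G has 22 subgroups. Checking conjugation-invariance by order — order 1: 1/1 normal; order 2: 0/19 normal; order 19: 1/1 normal; order 38: 1/1 normal.
Total normal subgroups: 3.

3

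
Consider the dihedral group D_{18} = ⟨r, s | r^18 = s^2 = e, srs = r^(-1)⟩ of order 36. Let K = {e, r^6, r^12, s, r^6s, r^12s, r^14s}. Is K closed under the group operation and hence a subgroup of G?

|K| = 7 does not divide |G| = 36, so by Lagrange K is not a subgroup.

No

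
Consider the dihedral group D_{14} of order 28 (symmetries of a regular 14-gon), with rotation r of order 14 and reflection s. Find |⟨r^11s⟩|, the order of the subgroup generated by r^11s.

Computing powers of r^11s: the smallest k with (r^11s)^k = e is k = 2.

2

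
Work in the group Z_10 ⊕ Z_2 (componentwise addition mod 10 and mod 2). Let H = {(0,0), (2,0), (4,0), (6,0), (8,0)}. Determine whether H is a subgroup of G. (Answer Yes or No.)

|H| = 5 divides |G| = 20, consistent with Lagrange.
H contains the identity, every element's inverse is in H, and H is closed under +: it is a subgroup.
In fact H = ⟨(4,0)⟩.

Yes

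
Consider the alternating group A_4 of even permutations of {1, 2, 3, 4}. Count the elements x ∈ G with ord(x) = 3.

The elements of order 3 are: (2 3 4), (2 4 3), (1 2 3), (1 2 4), (1 3 2), (1 3 4), (1 4 2), (1 4 3).
That's 8.

8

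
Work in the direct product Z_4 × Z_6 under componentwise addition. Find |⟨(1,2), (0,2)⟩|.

|⟨(1,2)⟩| = 12 and |⟨(0,2)⟩| = 3, so |H| is a multiple of lcm(12, 3) = 12 and divides |G| = 24.
Closing under the operation: H = {(0,0), (0,2), (0,4), (1,0), (1,2), (1,4), (2,0), (2,2), (2,4), (3,0), (3,2), (3,4)}, so |H| = 12.

12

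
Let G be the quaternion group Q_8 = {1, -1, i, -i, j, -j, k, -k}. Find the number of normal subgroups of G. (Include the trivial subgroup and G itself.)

6

G has 6 subgroups. Checking conjugation-invariance by order — order 1: 1/1 normal; order 2: 1/1 normal; order 4: 3/3 normal; order 8: 1/1 normal.
Total normal subgroups: 6.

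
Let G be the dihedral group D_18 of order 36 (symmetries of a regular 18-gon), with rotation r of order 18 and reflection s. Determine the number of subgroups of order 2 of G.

19

|G| = 36 and 2 | 36, so subgroups of order 2 are possible by Lagrange.
The subgroups of order 2 are: {e, r^10s}; {e, r^11s}; {e, r^12s}; {e, r^13s}; … (19 in all).
So G has 19 subgroups of order 2.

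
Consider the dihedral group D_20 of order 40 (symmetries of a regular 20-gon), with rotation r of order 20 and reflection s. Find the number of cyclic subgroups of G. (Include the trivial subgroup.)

26

Group the elements of G by the cyclic subgroup they generate; each cyclic subgroup of order d accounts for φ(d) elements.
Cyclic subgroups by order — order 1: 1; order 2: 21; order 4: 1; order 5: 1; order 10: 1; order 20: 1.
Total: 26.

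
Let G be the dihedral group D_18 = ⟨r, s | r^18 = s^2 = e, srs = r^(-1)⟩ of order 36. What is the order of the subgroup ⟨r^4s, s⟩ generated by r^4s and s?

|⟨r^4s⟩| = 2 and |⟨s⟩| = 2, so |H| is a multiple of lcm(2, 2) = 2 and divides |G| = 36.
Closing under the operation: H = {e, r^2, r^4, r^6, r^8, r^10, r^12, r^14, r^16, s, r^2s, r^4s, r^6s, r^8s, r^10s, r^12s, r^14s, r^16s}, so |H| = 18.

18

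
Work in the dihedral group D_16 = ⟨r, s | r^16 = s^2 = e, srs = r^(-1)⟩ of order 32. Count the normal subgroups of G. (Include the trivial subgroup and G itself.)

8

G has 36 subgroups. Checking conjugation-invariance by order — order 1: 1/1 normal; order 2: 1/17 normal; order 4: 1/9 normal; order 8: 1/5 normal; order 16: 3/3 normal; order 32: 1/1 normal.
Total normal subgroups: 8.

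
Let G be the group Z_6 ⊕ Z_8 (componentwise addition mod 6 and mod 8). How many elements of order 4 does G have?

4

An element (a,b) has order lcm(ord(a), ord(b)); count pairs with lcm equal to 4.
Enumerating gives 4 such elements.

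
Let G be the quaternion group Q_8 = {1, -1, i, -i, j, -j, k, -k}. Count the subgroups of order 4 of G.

3

|G| = 8 and 4 | 8, so subgroups of order 4 are possible by Lagrange.
The subgroups of order 4 are: {1, -1, i, -i}; {1, -1, j, -j}; {1, -1, k, -k}.
So G has 3 subgroups of order 4.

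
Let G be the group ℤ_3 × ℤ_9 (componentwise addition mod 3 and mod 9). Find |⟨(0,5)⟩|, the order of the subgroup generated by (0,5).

The order of (0,5) in Z_3 × Z_9 is lcm(ord(0) in Z_3, ord(5) in Z_9).
ord(0) = 1 and ord(5) = 9, so |⟨(0,5)⟩| = lcm(1, 9) = 9.

9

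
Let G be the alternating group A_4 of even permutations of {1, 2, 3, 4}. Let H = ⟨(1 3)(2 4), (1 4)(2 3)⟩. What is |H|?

4

|⟨(1 3)(2 4)⟩| = 2 and |⟨(1 4)(2 3)⟩| = 2, so |H| is a multiple of lcm(2, 2) = 2 and divides |G| = 12.
Closing under the operation: H = {e, (1 2)(3 4), (1 3)(2 4), (1 4)(2 3)}, so |H| = 4.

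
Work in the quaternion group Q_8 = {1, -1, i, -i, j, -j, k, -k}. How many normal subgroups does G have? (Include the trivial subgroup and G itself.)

G has 6 subgroups. Checking conjugation-invariance by order — order 1: 1/1 normal; order 2: 1/1 normal; order 4: 3/3 normal; order 8: 1/1 normal.
Total normal subgroups: 6.

6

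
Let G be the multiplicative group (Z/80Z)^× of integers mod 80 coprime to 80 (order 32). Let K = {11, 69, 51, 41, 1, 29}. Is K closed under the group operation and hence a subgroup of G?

No

|K| = 6 does not divide |G| = 32, so by Lagrange K is not a subgroup.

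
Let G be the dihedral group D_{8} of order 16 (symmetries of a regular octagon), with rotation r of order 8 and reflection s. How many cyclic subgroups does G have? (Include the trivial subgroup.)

A cyclic subgroup of order d is generated by each of its φ(d) elements of order d, so the cyclic subgroups of order d number (#elements of order d)/φ(d).
Cyclic subgroups by order — order 1: 1; order 2: 9; order 4: 1; order 8: 1.
Total: 12.

12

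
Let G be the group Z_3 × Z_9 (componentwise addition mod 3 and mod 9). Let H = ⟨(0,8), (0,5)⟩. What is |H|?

9

|⟨(0,8)⟩| = 9 and |⟨(0,5)⟩| = 9, so |H| is a multiple of lcm(9, 9) = 9 and divides |G| = 27.
Closing under the operation: H = {(0,0), (0,1), (0,2), (0,3), (0,4), (0,5), (0,6), (0,7), (0,8)}, so |H| = 9.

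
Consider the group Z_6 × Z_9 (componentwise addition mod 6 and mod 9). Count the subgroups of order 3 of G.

|G| = 54 and 3 | 54, so subgroups of order 3 are possible by Lagrange.
The subgroups of order 3 are: {(0,0), (0,3), (0,6)}; {(0,0), (2,0), (4,0)}; {(0,0), (2,3), (4,6)}; {(0,0), (2,6), (4,3)}.
So G has 4 subgroups of order 3.

4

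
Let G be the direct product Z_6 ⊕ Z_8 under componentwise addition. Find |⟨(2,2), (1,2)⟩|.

|⟨(2,2)⟩| = 12 and |⟨(1,2)⟩| = 12, so |H| is a multiple of lcm(12, 12) = 12 and divides |G| = 48.
Closing under the operation: H = {(0,0), (0,2), (0,4), (0,6), (1,0), (1,2), (1,4), (1,6), (2,0), (2,2), (2,4), (2,6), (3,0), (3,2), (3,4), (3,6), (4,0), (4,2), (4,4), (4,6), (5,0), (5,2), (5,4), (5,6)}, so |H| = 24.

24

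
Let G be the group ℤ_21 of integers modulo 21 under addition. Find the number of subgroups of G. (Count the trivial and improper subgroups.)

Subgroups of the cyclic group ℤ_21 correspond bijectively to divisors of 21.
Divisors of 21: 1, 3, 7, 21.
So ℤ_21 has 4 subgroups.

4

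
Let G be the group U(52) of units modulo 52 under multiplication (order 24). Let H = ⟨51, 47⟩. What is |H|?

8

|⟨51⟩| = 2 and |⟨47⟩| = 4, so |H| is a multiple of lcm(2, 4) = 4 and divides |G| = 24.
Closing under the operation: H = {1, 5, 21, 25, 27, 31, 47, 51}, so |H| = 8.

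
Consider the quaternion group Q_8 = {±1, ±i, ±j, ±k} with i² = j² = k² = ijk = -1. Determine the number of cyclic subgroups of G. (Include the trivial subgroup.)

A cyclic subgroup of order d is generated by each of its φ(d) elements of order d, so the cyclic subgroups of order d number (#elements of order d)/φ(d).
Cyclic subgroups by order — order 1: 1; order 2: 1; order 4: 3.
Total: 5.

5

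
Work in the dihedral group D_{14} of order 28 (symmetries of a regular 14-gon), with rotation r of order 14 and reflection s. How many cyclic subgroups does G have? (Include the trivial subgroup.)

18

Each element a generates a cyclic subgroup ⟨a⟩; distinct elements may generate the same one (a cyclic group of order d has φ(d) generators).
Cyclic subgroups by order — order 1: 1; order 2: 15; order 7: 1; order 14: 1.
Total: 18.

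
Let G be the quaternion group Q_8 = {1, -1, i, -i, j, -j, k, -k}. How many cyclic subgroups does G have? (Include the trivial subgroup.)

5

A cyclic subgroup of order d is generated by each of its φ(d) elements of order d, so the cyclic subgroups of order d number (#elements of order d)/φ(d).
Cyclic subgroups by order — order 1: 1; order 2: 1; order 4: 3.
Total: 5.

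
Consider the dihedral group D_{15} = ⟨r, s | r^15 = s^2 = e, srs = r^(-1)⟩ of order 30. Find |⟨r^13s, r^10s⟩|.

|⟨r^13s⟩| = 2 and |⟨r^10s⟩| = 2, so |H| is a multiple of lcm(2, 2) = 2 and divides |G| = 30.
Closing under the operation: H = {e, r^3, r^6, r^9, r^12, rs, r^4s, r^7s, r^10s, r^13s}, so |H| = 10.

10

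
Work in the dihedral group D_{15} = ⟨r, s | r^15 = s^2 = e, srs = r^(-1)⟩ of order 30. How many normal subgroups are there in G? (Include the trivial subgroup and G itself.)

G has 28 subgroups. Checking conjugation-invariance by order — order 1: 1/1 normal; order 2: 0/15 normal; order 3: 1/1 normal; order 5: 1/1 normal; order 6: 0/5 normal; order 10: 0/3 normal; order 15: 1/1 normal; order 30: 1/1 normal.
Total normal subgroups: 5.

5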